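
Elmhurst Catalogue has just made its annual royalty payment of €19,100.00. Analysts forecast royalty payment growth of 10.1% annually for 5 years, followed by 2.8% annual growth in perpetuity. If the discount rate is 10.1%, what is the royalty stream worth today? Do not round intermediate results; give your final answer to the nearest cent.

€364469.86

D_1 = 21029.10000
D_2 = 23153.03910
D_3 = 25491.49605
D_4 = 28066.13715
D_5 = 30900.81700
Terminal value at year 5: TV = D_5×(1+g_2)/(r−g_2) = 31766.03988/0.073 = 435151.23121
P_0 = D_1/(1+r)^1 + D_2/(1+r)^2 + D_3/(1+r)^3 + D_4/(1+r)^4 + D_5/(1+r)^5 + TV/(1+r)^5
    = 19100.00000 + 19100.00000 + 19100.00000 + 19100.00000 + 19100.00000 + 268969.86301 = 364469.86301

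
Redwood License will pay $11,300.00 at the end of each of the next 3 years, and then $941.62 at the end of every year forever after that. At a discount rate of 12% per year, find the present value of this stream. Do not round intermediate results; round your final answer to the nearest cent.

$32725.91

PV of 3-year annuity: $11,300.00 × [1 − (1+0.12)^−3] / 0.12 = 27140.69333
Perpetuity value at year 3: $941.62 / 0.12 = 7846.83333
PV of perpetuity: 7846.83333 / (1+0.12)^3 = 5585.22097
Total PV = 27140.69333 + 5585.22097 = 32725.91431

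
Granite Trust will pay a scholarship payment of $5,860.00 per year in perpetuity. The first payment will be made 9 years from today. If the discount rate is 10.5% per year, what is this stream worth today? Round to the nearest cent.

Value at end of year 8: C / r = $5,860.00 / 0.105 = $55,809.5238
Discount to today: PV = $55,809.5238 / (1 + 0.105)^8 = $55,809.5238 / 2.222789 = $25,107.88

$25107.88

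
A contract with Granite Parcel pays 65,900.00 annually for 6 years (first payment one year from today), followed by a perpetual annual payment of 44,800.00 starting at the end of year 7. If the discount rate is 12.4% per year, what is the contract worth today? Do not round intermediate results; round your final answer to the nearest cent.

PV of 6-year annuity: 65,900.00 × [1 − (1+0.124)^−6] / 0.124 = 267899.88855
Perpetuity value at year 6: 44,800.00 / 0.124 = 361290.32258
PV of perpetuity: 361290.32258 / (1+0.124)^6 = 179167.18135
Total PV = 267899.88855 + 179167.18135 = 447067.06990

447067.07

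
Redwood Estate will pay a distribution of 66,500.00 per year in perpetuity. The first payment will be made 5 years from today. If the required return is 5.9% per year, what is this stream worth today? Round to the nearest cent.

Value at end of year 4: C / r = 66,500.00 / 0.059 = 1,127,118.6441
Discount to today: PV = 1,127,118.6441 / (1 + 0.059)^4 = 1,127,118.6441 / 1.257720 = 896,160.49

896160.49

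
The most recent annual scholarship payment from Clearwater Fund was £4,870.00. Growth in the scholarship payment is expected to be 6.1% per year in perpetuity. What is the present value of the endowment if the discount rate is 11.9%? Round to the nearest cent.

D₁ = D₀ × (1 + g) = £4,870.00 × 1.061 = £5,167.0700
Growing perpetuity: P = D₁ / (r − g) = £5,167.0700 / (0.119 − 0.061) = £89,087.41

£89087.41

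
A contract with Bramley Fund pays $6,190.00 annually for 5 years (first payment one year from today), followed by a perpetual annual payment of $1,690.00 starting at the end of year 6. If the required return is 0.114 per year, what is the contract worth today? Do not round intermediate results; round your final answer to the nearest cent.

$31290.10

PV of 5-year annuity: $6,190.00 × [1 − (1+0.114)^−5] / 0.114 = 22649.25646
Perpetuity value at year 5: $1,690.00 / 0.114 = 14824.56140
PV of perpetuity: 14824.56140 / (1+0.114)^5 = 8640.83872
Total PV = 22649.25646 + 8640.83872 = 31290.09518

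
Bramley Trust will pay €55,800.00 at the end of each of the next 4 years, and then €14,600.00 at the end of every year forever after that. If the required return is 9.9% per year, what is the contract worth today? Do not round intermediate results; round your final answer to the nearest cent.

PV of 4-year annuity: €55,800.00 × [1 − (1+0.099)^−4] / 0.099 = 177262.06062
Perpetuity value at year 4: €14,600.00 / 0.099 = 147474.74747
PV of perpetuity: 147474.74747 / (1+0.099)^4 = 101094.35169
Total PV = 177262.06062 + 101094.35169 = 278356.41230

€278356.41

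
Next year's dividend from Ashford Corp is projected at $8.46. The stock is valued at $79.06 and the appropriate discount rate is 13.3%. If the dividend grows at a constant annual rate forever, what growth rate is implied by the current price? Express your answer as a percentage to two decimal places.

P = D₁/(r−g) ⇒ g = r − D₁/P = 0.133 − $8.46/$79.06 = 0.025993

2.60%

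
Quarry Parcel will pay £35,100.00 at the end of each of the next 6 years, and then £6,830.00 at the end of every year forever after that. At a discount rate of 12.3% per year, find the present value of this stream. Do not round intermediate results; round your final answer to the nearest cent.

£170777.06

PV of 6-year annuity: £35,100.00 × [1 − (1+0.123)^−6] / 0.123 = 143092.53320
Perpetuity value at year 6: £6,830.00 / 0.123 = 55528.45528
PV of perpetuity: 55528.45528 / (1+0.123)^6 = 27684.52361
Total PV = 143092.53320 + 27684.52361 = 170777.05681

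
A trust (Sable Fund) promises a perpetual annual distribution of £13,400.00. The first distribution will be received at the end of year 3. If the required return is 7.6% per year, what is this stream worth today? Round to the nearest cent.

Value at end of year 2: C / r = £13,400.00 / 0.076 = £176,315.7895
Discount to today: PV = £176,315.7895 / (1 + 0.076)^2 = £176,315.7895 / 1.157776 = £152,288.34

£152288.34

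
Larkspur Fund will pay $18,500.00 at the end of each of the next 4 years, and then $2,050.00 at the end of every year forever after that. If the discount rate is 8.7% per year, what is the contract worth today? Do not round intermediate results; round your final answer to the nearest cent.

PV of 4-year annuity: $18,500.00 × [1 − (1+0.087)^−4] / 0.087 = 60331.61553
Perpetuity value at year 4: $2,050.00 / 0.087 = 23563.21839
PV of perpetuity: 23563.21839 / (1+0.087)^4 = 16877.82316
Total PV = 60331.61553 + 16877.82316 = 77209.43869

$77209.44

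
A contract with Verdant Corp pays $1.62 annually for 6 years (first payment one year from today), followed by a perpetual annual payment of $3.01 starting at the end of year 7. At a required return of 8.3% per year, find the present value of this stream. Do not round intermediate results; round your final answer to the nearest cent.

PV of 6-year annuity: $1.62 × [1 − (1+0.083)^−6] / 0.083 = 7.42139
Perpetuity value at year 6: $3.01 / 0.083 = 36.26506
PV of perpetuity: 36.26506 / (1+0.083)^6 = 22.47593
Total PV = 7.42139 + 22.47593 = 29.89732

$29.90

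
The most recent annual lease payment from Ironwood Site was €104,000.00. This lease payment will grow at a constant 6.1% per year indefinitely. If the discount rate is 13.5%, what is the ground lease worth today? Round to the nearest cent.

€1491135.14

D₁ = D₀ × (1 + g) = €104,000.00 × 1.061 = €110,344.0000
Growing perpetuity: P = D₁ / (r − g) = €110,344.0000 / (0.135 − 0.061) = €1,491,135.14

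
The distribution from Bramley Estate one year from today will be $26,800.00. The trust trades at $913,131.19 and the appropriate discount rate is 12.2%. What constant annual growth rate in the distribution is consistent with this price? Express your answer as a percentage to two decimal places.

9.27%

P = D₁/(r−g) ⇒ g = r − D₁/P = 0.122 − $26,800.00/$913,131.19 = 0.092650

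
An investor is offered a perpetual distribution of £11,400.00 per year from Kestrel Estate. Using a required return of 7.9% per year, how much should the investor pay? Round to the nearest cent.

£144303.80

Level perpetuity: PV = C / r = £11,400.00 / 0.079 = £144,303.80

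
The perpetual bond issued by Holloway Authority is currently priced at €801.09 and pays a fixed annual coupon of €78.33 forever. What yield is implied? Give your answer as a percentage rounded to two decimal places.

P = C/r ⇒ r = C/P = €78.33/€801.09 = 0.097779

9.78%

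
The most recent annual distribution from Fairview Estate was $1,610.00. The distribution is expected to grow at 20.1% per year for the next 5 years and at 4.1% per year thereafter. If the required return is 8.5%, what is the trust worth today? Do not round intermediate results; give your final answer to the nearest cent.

$74328.83

D_1 = 1933.61000
D_2 = 2322.26561
D_3 = 2789.04100
D_4 = 3349.63824
D_5 = 4022.91552
Terminal value at year 5: TV = D_5×(1+g_2)/(r−g_2) = 4187.85506/0.044 = 95178.52410
P_0 = D_1/(1+r)^1 + D_2/(1+r)^2 + D_3/(1+r)^3 + D_4/(1+r)^4 + D_5/(1+r)^5 + TV/(1+r)^5
    = 1782.12903 + 1972.66080 + 2183.56278 + 2417.01281 + 2675.42156 + 63298.04185 = 74328.82884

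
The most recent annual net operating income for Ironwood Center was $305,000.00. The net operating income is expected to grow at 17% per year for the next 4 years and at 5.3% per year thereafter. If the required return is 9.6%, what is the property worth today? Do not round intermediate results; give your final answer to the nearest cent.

D_1 = 356850.00000
D_2 = 417514.50000
D_3 = 488491.96500
D_4 = 571535.59905
Terminal value at year 4: TV = D_4×(1+g_2)/(r−g_2) = 601826.98580/0.043 = 13995976.41395
P_0 = D_1/(1+r)^1 + D_2/(1+r)^2 + D_3/(1+r)^3 + D_4/(1+r)^4 + TV/(1+r)^4
    = 325593.06569 + 347576.53911 + 371044.29813 + 396096.55914 + 9699759.92498 = 11140070.38706

$11140070.39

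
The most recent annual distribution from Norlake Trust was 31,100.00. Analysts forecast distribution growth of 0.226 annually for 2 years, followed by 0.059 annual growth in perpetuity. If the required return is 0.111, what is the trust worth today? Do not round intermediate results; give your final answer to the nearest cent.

843459.65

D_1 = 38128.60000
D_2 = 46745.66360
Terminal value at year 2: TV = D_2×(1+g_2)/(r−g_2) = 49503.65775/0.052 = 951993.41832
P_0 = D_1/(1+r)^1 + D_2/(1+r)^2 + TV/(1+r)^2
    = 34319.17192 + 37871.56145 + 771268.91491 = 843459.64827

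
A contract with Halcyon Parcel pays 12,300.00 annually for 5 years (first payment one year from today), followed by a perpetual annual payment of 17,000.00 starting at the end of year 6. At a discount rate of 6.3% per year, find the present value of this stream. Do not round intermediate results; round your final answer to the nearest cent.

250203.70

PV of 5-year annuity: 12,300.00 × [1 − (1+0.063)^−5] / 0.063 = 51391.94631
Perpetuity value at year 5: 17,000.00 / 0.063 = 269841.26984
PV of perpetuity: 269841.26984 / (1+0.063)^5 = 198811.75055
Total PV = 51391.94631 + 198811.75055 = 250203.69686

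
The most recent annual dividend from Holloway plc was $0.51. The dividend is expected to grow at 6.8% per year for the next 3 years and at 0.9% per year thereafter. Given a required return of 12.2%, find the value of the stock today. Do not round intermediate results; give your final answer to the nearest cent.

$5.31

D_1 = 0.54468
D_2 = 0.58172
D_3 = 0.62128
Terminal value at year 3: TV = D_3×(1+g_2)/(r−g_2) = 0.62687/0.113 = 5.54749
P_0 = D_1/(1+r)^1 + D_2/(1+r)^2 + D_3/(1+r)^3 + TV/(1+r)^3
    = 0.48545 + 0.46209 + 0.43985 + 3.92752 = 5.31491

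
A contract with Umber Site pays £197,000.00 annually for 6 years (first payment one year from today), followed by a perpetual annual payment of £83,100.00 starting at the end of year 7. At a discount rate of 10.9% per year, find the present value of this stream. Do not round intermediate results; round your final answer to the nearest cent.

PV of 6-year annuity: £197,000.00 × [1 − (1+0.109)^−6] / 0.109 = 835822.34471
Perpetuity value at year 6: £83,100.00 / 0.109 = 762385.32110
PV of perpetuity: 762385.32110 / (1+0.109)^6 = 409812.54524
Total PV = 835822.34471 + 409812.54524 = 1245634.88995

£1245634.89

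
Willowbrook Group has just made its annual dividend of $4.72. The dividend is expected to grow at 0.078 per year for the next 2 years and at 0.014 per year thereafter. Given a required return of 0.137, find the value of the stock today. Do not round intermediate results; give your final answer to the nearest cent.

D_1 = 5.08816
D_2 = 5.48504
Terminal value at year 2: TV = D_2×(1+g_2)/(r−g_2) = 5.56183/0.123 = 45.21811
P_0 = D_1/(1+r)^1 + D_2/(1+r)^2 + TV/(1+r)^2
    = 4.47507 + 4.24286 + 34.97771 = 43.69565

$43.70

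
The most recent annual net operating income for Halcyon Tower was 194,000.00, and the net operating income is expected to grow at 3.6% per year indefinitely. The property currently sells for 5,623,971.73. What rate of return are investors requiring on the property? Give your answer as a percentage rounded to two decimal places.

D₁ = 194,000.00 × 1.036 = 200,984.0000
P = D₁/(r − g) ⇒ r = D₁/P + g = 200,984.0000/5,623,971.73 + 0.036 = 0.035737 + 0.036 = 0.071737

7.17%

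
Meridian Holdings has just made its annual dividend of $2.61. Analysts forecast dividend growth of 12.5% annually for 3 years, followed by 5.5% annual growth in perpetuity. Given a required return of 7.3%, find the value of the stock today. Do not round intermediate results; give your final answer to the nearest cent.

D_1 = 2.93625
D_2 = 3.30328
D_3 = 3.71619
Terminal value at year 3: TV = D_3×(1+g_2)/(r−g_2) = 3.92058/0.018 = 217.81011
P_0 = D_1/(1+r)^1 + D_2/(1+r)^2 + D_3/(1+r)^3 + TV/(1+r)^3
    = 2.73649 + 2.86910 + 3.00815 + 176.31078 = 184.92451

$184.92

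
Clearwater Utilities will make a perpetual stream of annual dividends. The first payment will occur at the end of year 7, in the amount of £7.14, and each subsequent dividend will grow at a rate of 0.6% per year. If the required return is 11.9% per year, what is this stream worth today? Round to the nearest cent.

Value at end of year 6: C₁ / (r − g) = £7.14 / (0.119 − 0.006) = £63.1858
Discount to today: PV = £63.1858 / (1 + 0.119)^6 = £63.1858 / 1.963272 = £32.18

£32.18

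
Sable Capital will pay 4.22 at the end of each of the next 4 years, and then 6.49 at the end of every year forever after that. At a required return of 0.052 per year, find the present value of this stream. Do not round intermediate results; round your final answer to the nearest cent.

PV of 4-year annuity: 4.22 × [1 − (1+0.052)^−4] / 0.052 = 14.89465
Perpetuity value at year 4: 6.49 / 0.052 = 124.80769
PV of perpetuity: 124.80769 / (1+0.052)^4 = 101.90099
Total PV = 14.89465 + 101.90099 = 116.79564

116.80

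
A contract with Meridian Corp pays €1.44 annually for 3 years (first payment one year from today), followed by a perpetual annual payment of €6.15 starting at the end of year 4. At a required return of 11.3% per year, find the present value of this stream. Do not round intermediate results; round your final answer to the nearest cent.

PV of 3-year annuity: €1.44 × [1 − (1+0.113)^−3] / 0.113 = 3.50067
Perpetuity value at year 3: €6.15 / 0.113 = 54.42478
PV of perpetuity: 54.42478 / (1+0.113)^3 = 39.47400
Total PV = 3.50067 + 39.47400 = 42.97467

€42.97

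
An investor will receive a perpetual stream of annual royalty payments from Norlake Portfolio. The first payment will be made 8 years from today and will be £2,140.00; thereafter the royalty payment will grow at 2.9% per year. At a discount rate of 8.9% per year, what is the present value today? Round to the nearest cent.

£19636.65

Value at end of year 7: C₁ / (r − g) = £2,140.00 / (0.089 − 0.029) = £35,666.6667
Discount to today: PV = £35,666.6667 / (1 + 0.089)^7 = £35,666.6667 / 1.816332 = £19,636.65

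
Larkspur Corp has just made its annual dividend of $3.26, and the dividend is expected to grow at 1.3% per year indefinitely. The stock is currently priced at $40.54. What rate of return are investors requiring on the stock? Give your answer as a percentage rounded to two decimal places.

9.45%

D₁ = $3.26 × 1.013 = $3.3024
P = D₁/(r − g) ⇒ r = D₁/P + g = $3.3024/$40.54 + 0.013 = 0.081460 + 0.013 = 0.094460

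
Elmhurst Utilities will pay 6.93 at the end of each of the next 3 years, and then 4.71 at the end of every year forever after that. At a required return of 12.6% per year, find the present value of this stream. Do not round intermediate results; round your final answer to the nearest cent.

PV of 3-year annuity: 6.93 × [1 − (1+0.126)^−3] / 0.126 = 16.47457
Perpetuity value at year 3: 4.71 / 0.126 = 37.38095
PV of perpetuity: 37.38095 / (1+0.126)^3 = 26.18395
Total PV = 16.47457 + 26.18395 = 42.65852

42.66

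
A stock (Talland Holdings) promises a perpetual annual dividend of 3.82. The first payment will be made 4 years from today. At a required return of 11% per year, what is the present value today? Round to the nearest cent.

25.39

Value at end of year 3: C / r = 3.82 / 0.11 = 34.7273
Discount to today: PV = 34.7273 / (1 + 0.11)^3 = 34.7273 / 1.367631 = 25.39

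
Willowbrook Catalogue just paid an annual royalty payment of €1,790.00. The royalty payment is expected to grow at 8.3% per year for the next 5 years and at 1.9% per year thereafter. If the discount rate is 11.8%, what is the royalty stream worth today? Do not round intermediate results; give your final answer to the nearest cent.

€23859.10

D_1 = 1938.57000
D_2 = 2099.47131
D_3 = 2273.72743
D_4 = 2462.44681
D_5 = 2666.82989
Terminal value at year 5: TV = D_5×(1+g_2)/(r−g_2) = 2717.49966/0.099 = 27449.49150
P_0 = D_1/(1+r)^1 + D_2/(1+r)^2 + D_3/(1+r)^3 + D_4/(1+r)^4 + D_5/(1+r)^5 + TV/(1+r)^5
    = 1733.96243 + 1679.67917 + 1627.09530 + 1576.15761 + 1526.81457 + 15715.39444 = 23859.10352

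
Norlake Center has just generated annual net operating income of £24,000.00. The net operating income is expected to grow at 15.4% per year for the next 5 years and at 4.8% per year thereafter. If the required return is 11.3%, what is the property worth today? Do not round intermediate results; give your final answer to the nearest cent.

£597604.70

D_1 = 27696.00000
D_2 = 31961.18400
D_3 = 36883.20634
D_4 = 42563.22011
D_5 = 49117.95601
Terminal value at year 5: TV = D_5×(1+g_2)/(r−g_2) = 51475.61790/0.065 = 791932.58304
P_0 = D_1/(1+r)^1 + D_2/(1+r)^2 + D_3/(1+r)^3 + D_4/(1+r)^4 + D_5/(1+r)^5 + TV/(1+r)^5
    = 24884.09704 + 25800.76189 + 26751.19426 + 27736.63808 + 28758.38306 + 463673.62220 = 597604.69652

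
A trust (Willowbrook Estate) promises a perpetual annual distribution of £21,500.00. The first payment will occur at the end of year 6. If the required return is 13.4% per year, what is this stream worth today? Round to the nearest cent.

£85559.53

Value at end of year 5: C / r = £21,500.00 / 0.134 = £160,447.7612
Discount to today: PV = £160,447.7612 / (1 + 0.134)^5 = £160,447.7612 / 1.875276 = £85,559.53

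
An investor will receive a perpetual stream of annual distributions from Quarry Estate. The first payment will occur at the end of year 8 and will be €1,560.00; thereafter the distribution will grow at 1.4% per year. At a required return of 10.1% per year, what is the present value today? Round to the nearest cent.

€9143.11

Value at end of year 7: C₁ / (r − g) = €1,560.00 / (0.101 − 0.014) = €17,931.0345
Discount to today: PV = €17,931.0345 / (1 + 0.101)^7 = €17,931.0345 / 1.961152 = €9,143.11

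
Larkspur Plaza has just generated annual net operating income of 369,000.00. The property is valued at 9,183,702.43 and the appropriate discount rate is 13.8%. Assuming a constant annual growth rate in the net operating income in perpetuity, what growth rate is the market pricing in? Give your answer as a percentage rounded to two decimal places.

9.40%

P = D₀(1+g)/(r−g) ⇒ P(r−g) = D₀(1+g) ⇒ g(P+D₀) = P·r − D₀
g = (P·r − D₀)/(P + D₀) = (9,183,702.43×0.138 − 369,000.00) / (9,183,702.43 + 369,000.00) = 0.094042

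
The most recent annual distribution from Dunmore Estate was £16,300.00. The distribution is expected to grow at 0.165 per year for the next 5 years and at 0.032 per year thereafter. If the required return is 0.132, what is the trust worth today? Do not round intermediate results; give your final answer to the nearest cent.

D_1 = 18989.50000
D_2 = 22122.76750
D_3 = 25773.02414
D_4 = 30025.57312
D_5 = 34979.79269
Terminal value at year 5: TV = D_5×(1+g_2)/(r−g_2) = 36099.14605/0.1 = 360991.46051
P_0 = D_1/(1+r)^1 + D_2/(1+r)^2 + D_3/(1+r)^3 + D_4/(1+r)^4 + D_5/(1+r)^5 + TV/(1+r)^5
    = 16775.17668 + 17264.20568 + 17767.49083 + 18285.44772 + 18818.50405 + 194206.96184 = 283117.78680

£283117.79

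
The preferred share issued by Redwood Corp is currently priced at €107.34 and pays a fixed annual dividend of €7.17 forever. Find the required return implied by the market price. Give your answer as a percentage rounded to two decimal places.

6.68%

P = C/r ⇒ r = C/P = €7.17/€107.34 = 0.066797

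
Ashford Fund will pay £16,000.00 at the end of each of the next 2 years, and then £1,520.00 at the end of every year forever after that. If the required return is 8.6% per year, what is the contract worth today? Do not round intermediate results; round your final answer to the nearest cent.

PV of 2-year annuity: £16,000.00 × [1 − (1+0.086)^−2] / 0.086 = 28299.23113
Perpetuity value at year 2: £1,520.00 / 0.086 = 17674.41860
PV of perpetuity: 17674.41860 / (1+0.086)^2 = 14985.99165
Total PV = 28299.23113 + 14985.99165 = 43285.22278

£43285.22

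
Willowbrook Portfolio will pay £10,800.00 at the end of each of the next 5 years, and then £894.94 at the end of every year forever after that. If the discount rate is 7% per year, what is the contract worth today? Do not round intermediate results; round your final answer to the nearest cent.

£53397.56

PV of 5-year annuity: £10,800.00 × [1 − (1+0.07)^−5] / 0.07 = 44282.13231
Perpetuity value at year 5: £894.94 / 0.07 = 12784.85714
PV of perpetuity: 12784.85714 / (1+0.07)^5 = 9115.42645
Total PV = 44282.13231 + 9115.42645 = 53397.55876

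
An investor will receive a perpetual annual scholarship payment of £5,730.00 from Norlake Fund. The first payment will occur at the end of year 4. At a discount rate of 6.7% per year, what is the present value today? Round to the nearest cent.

£70402.25

Value at end of year 3: C / r = £5,730.00 / 0.067 = £85,522.3881
Discount to today: PV = £85,522.3881 / (1 + 0.067)^3 = £85,522.3881 / 1.214768 = £70,402.25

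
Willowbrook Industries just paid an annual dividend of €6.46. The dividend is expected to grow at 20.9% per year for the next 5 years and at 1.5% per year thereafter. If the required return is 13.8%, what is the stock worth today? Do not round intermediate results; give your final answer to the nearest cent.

D_1 = 7.81014
D_2 = 9.44246
D_3 = 11.41593
D_4 = 13.80186
D_5 = 16.68645
Terminal value at year 5: TV = D_5×(1+g_2)/(r−g_2) = 16.93675/0.123 = 137.69715
P_0 = D_1/(1+r)^1 + D_2/(1+r)^2 + D_3/(1+r)^3 + D_4/(1+r)^4 + D_5/(1+r)^5 + TV/(1+r)^5
    = 6.86304 + 7.29123 + 7.74613 + 8.22941 + 8.74284 + 72.14623 = 111.01888

€111.02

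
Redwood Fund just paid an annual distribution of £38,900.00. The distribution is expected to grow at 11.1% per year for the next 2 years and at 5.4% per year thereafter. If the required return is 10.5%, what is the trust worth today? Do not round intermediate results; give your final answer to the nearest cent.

£891122.35

D_1 = 43217.90000
D_2 = 48015.08690
Terminal value at year 2: TV = D_2×(1+g_2)/(r−g_2) = 50607.90159/0.051 = 992311.79593
P_0 = D_1/(1+r)^1 + D_2/(1+r)^2 + TV/(1+r)^2
    = 39111.22172 + 39323.59034 + 812687.53378 = 891122.34584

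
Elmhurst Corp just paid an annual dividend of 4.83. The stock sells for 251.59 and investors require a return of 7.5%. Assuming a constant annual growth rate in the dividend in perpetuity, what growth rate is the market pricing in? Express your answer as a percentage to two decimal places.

5.48%

P = D₀(1+g)/(r−g) ⇒ P(r−g) = D₀(1+g) ⇒ g(P+D₀) = P·r − D₀
g = (P·r − D₀)/(P + D₀) = (251.59×0.075 − 4.83) / (251.59 + 4.83) = 0.054751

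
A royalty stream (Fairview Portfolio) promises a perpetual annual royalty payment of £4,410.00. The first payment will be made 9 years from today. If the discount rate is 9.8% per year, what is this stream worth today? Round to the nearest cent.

Value at end of year 8: C / r = £4,410.00 / 0.098 = £45,000.0000
Discount to today: PV = £45,000.0000 / (1 + 0.098)^8 = £45,000.0000 / 2.112607 = £21,300.70

£21300.70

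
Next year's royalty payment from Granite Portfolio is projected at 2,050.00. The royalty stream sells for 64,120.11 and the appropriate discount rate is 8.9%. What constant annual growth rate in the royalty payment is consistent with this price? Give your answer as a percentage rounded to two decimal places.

P = D₁/(r−g) ⇒ g = r − D₁/P = 0.089 − 2,050.00/64,120.11 = 0.057029

5.70%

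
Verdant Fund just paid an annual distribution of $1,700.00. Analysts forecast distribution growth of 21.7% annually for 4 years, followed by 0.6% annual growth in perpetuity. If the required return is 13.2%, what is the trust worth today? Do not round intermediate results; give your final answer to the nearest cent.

D_1 = 2068.90000
D_2 = 2517.85130
D_3 = 3064.22503
D_4 = 3729.16186
Terminal value at year 4: TV = D_4×(1+g_2)/(r−g_2) = 3751.53684/0.126 = 29774.10187
P_0 = D_1/(1+r)^1 + D_2/(1+r)^2 + D_3/(1+r)^3 + D_4/(1+r)^4 + TV/(1+r)^4
    = 1827.65018 + 1964.88539 + 2112.42537 + 2271.04389 + 18132.30278 = 26308.30761

$26308.31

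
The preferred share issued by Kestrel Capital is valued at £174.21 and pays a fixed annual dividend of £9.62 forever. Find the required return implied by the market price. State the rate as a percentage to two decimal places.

5.52%

P = C/r ⇒ r = C/P = £9.62/£174.21 = 0.055221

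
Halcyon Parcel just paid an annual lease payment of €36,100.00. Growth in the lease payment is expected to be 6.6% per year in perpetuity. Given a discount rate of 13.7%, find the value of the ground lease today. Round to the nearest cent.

€542008.45

D₁ = D₀ × (1 + g) = €36,100.00 × 1.066 = €38,482.6000
Growing perpetuity: P = D₁ / (r − g) = €38,482.6000 / (0.137 − 0.066) = €542,008.45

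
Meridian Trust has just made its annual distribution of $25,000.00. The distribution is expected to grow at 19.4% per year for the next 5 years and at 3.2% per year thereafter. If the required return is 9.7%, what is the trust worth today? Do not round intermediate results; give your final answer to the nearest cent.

$768646.64

D_1 = 29850.00000
D_2 = 35640.90000
D_3 = 42555.23460
D_4 = 50810.95011
D_5 = 60668.27443
Terminal value at year 5: TV = D_5×(1+g_2)/(r−g_2) = 62609.65922/0.065 = 963225.52640
P_0 = D_1/(1+r)^1 + D_2/(1+r)^2 + D_3/(1+r)^3 + D_4/(1+r)^4 + D_5/(1+r)^5 + TV/(1+r)^5
    = 27210.57429 + 29616.61414 + 32235.40317 + 35085.75331 + 38188.13989 + 606310.15944 = 768646.64424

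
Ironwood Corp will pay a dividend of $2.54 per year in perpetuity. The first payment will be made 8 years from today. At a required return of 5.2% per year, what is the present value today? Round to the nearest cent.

Value at end of year 7: C / r = $2.54 / 0.052 = $48.8462
Discount to today: PV = $48.8462 / (1 + 0.052)^7 = $48.8462 / 1.425969 = $34.25

$34.25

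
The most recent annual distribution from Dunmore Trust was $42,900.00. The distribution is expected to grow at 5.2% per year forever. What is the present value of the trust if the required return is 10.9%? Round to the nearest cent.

D₁ = D₀ × (1 + g) = $42,900.00 × 1.052 = $45,130.8000
Growing perpetuity: P = D₁ / (r − g) = $45,130.8000 / (0.109 − 0.052) = $791,768.42

$791768.42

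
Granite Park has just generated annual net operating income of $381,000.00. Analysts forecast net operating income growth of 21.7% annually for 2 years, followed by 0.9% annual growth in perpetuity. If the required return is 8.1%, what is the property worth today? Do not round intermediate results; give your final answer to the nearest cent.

D_1 = 463677.00000
D_2 = 564294.90900
Terminal value at year 2: TV = D_2×(1+g_2)/(r−g_2) = 569373.56318/0.072 = 7907966.15529
P_0 = D_1/(1+r)^1 + D_2/(1+r)^2 + TV/(1+r)^2
    = 428933.39500 + 482897.26339 + 6767268.59384 = 7679099.25224

$7679099.25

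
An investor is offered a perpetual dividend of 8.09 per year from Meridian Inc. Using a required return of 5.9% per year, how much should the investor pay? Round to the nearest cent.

137.12

Level perpetuity: PV = C / r = 8.09 / 0.059 = 137.12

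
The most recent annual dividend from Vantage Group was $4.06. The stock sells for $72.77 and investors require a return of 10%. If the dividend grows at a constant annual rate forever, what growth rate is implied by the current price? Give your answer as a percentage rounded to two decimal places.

P = D₀(1+g)/(r−g) ⇒ P(r−g) = D₀(1+g) ⇒ g(P+D₀) = P·r − D₀
g = (P·r − D₀)/(P + D₀) = ($72.77×0.1 − $4.06) / ($72.77 + $4.06) = 0.041872

4.19%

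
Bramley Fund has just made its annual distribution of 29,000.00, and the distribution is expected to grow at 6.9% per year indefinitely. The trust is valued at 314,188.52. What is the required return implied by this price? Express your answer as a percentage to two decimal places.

16.77%

D₁ = 29,000.00 × 1.069 = 31,001.0000
P = D₁/(r − g) ⇒ r = D₁/P + g = 31,001.0000/314,188.52 + 0.069 = 0.098670 + 0.069 = 0.167670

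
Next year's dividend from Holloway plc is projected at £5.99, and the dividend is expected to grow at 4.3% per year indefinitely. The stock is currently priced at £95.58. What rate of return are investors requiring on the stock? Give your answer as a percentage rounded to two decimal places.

10.57%

P = D₁/(r − g) ⇒ r = D₁/P + g = £5.9900/£95.58 + 0.043 = 0.062670 + 0.043 = 0.105670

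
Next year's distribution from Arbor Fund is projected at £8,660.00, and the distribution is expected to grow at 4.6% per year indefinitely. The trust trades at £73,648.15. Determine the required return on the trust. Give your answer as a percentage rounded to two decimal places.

P = D₁/(r − g) ⇒ r = D₁/P + g = £8,660.0000/£73,648.15 + 0.046 = 0.117586 + 0.046 = 0.163586

16.36%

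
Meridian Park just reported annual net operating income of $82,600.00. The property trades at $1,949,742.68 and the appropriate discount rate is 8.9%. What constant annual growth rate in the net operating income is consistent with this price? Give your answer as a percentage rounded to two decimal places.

4.47%

P = D₀(1+g)/(r−g) ⇒ P(r−g) = D₀(1+g) ⇒ g(P+D₀) = P·r − D₀
g = (P·r − D₀)/(P + D₀) = ($1,949,742.68×0.089 − $82,600.00) / ($1,949,742.68 + $82,600.00) = 0.044740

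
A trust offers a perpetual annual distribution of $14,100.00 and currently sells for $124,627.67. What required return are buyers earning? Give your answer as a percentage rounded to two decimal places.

P = C/r ⇒ r = C/P = $14,100.00/$124,627.67 = 0.113137

11.31%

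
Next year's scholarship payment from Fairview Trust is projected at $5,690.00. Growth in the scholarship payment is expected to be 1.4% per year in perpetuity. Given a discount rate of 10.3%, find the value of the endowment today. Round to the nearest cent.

$63932.58

Growing perpetuity: P = D₁ / (r − g) = $5,690.0000 / (0.103 − 0.014) = $63,932.58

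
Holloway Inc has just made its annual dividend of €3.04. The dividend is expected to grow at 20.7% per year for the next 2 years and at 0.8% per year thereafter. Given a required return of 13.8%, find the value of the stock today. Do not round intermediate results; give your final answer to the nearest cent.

€33.16

D_1 = 3.66928
D_2 = 4.42882
Terminal value at year 2: TV = D_2×(1+g_2)/(r−g_2) = 4.46425/0.13 = 34.34040
P_0 = D_1/(1+r)^1 + D_2/(1+r)^2 + TV/(1+r)^2
    = 3.22432 + 3.41982 + 26.51678 = 33.16093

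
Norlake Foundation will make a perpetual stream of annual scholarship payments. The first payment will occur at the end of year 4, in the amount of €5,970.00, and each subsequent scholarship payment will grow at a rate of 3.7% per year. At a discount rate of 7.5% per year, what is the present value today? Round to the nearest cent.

€126463.54

Value at end of year 3: C₁ / (r − g) = €5,970.00 / (0.075 − 0.037) = €157,105.2632
Discount to today: PV = €157,105.2632 / (1 + 0.075)^3 = €157,105.2632 / 1.242297 = €126,463.54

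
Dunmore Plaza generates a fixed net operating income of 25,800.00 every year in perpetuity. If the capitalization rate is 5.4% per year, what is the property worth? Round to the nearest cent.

Level perpetuity: PV = C / r = 25,800.00 / 0.054 = 477,777.78

477777.78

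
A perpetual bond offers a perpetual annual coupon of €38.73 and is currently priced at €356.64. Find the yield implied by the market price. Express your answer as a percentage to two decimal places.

P = C/r ⇒ r = C/P = €38.73/€356.64 = 0.108597

10.86%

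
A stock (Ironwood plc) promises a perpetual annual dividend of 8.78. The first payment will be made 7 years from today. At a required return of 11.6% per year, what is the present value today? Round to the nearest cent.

39.18

Value at end of year 6: C / r = 8.78 / 0.116 = 75.6897
Discount to today: PV = 75.6897 / (1 + 0.116)^6 = 75.6897 / 1.931902 = 39.18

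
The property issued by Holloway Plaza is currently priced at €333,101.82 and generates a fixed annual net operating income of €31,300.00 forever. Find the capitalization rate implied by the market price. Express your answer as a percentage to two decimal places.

P = C/r ⇒ r = C/P = €31,300.00/€333,101.82 = 0.093965

9.40%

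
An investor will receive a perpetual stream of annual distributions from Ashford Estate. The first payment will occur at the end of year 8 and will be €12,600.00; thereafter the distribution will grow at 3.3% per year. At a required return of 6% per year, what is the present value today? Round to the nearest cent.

Value at end of year 7: C₁ / (r − g) = €12,600.00 / (0.06 − 0.033) = €466,666.6667
Discount to today: PV = €466,666.6667 / (1 + 0.06)^7 = €466,666.6667 / 1.503630 = €310,359.99

€310359.99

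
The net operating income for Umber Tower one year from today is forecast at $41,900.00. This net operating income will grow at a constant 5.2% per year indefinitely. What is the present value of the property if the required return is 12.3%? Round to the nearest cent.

$590140.85

Growing perpetuity: P = D₁ / (r − g) = $41,900.0000 / (0.123 − 0.052) = $590,140.85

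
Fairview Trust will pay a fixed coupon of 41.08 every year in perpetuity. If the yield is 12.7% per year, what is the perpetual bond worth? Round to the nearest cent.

323.46

Level perpetuity: PV = C / r = 41.08 / 0.127 = 323.46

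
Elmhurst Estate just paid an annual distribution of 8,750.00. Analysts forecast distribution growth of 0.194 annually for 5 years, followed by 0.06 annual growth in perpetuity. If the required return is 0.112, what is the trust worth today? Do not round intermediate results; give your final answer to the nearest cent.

D_1 = 10447.50000
D_2 = 12474.31500
D_3 = 14894.33211
D_4 = 17783.83254
D_5 = 21233.89605
Terminal value at year 5: TV = D_5×(1+g_2)/(r−g_2) = 22507.92982/0.052 = 432844.80414
P_0 = D_1/(1+r)^1 + D_2/(1+r)^2 + D_3/(1+r)^3 + D_4/(1+r)^4 + D_5/(1+r)^5 + TV/(1+r)^5
    = 9395.23381 + 10088.04782 + 10831.95062 + 11630.70957 + 12488.36981 + 254570.61538 = 309004.92701

309004.93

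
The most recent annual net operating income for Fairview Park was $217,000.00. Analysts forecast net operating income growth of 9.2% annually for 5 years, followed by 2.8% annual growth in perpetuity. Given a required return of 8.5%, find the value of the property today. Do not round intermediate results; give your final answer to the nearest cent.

$5147680.69

D_1 = 236964.00000
D_2 = 258764.68800
D_3 = 282571.03930
D_4 = 308567.57491
D_5 = 336955.79180
Terminal value at year 5: TV = D_5×(1+g_2)/(r−g_2) = 346390.55397/0.057 = 6077027.26269
P_0 = D_1/(1+r)^1 + D_2/(1+r)^2 + D_3/(1+r)^3 + D_4/(1+r)^4 + D_5/(1+r)^5 + TV/(1+r)^5
    = 218400.00000 + 219809.03226 + 221227.15505 + 222654.42701 + 224090.90719 + 4041499.16825 = 5147680.68976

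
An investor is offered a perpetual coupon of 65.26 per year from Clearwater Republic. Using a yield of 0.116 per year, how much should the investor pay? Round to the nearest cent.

562.59

Level perpetuity: PV = C / r = 65.26 / 0.116 = 562.59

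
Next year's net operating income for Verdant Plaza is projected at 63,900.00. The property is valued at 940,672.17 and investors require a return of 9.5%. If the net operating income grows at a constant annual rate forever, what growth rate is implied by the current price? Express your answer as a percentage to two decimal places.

2.71%

P = D₁/(r−g) ⇒ g = r − D₁/P = 0.095 − 63,900.00/940,672.17 = 0.027070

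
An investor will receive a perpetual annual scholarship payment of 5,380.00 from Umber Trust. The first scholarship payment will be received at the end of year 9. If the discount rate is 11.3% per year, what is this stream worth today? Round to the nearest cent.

Value at end of year 8: C / r = 5,380.00 / 0.113 = 47,610.6195
Discount to today: PV = 47,610.6195 / (1 + 0.113)^8 = 47,610.6195 / 2.354840 = 20,218.20

20218.20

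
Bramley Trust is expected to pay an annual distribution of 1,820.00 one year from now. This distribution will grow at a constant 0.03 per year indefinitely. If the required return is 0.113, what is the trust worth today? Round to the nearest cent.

21927.71

Growing perpetuity: P = D₁ / (r − g) = 1,820.0000 / (0.113 − 0.03) = 21,927.71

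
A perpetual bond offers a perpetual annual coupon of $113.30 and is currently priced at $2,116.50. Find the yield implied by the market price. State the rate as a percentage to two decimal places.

5.35%

P = C/r ⇒ r = C/P = $113.30/$2,116.50 = 0.053532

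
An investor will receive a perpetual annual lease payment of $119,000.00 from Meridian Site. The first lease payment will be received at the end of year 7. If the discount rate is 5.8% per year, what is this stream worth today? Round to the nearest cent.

$1462867.40

Value at end of year 6: C / r = $119,000.00 / 0.058 = $2,051,724.1379
Discount to today: PV = $2,051,724.1379 / (1 + 0.058)^6 = $2,051,724.1379 / 1.402536 = $1,462,867.40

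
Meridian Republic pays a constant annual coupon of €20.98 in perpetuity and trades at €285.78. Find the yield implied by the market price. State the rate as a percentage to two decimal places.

7.34%

P = C/r ⇒ r = C/P = €20.98/€285.78 = 0.073413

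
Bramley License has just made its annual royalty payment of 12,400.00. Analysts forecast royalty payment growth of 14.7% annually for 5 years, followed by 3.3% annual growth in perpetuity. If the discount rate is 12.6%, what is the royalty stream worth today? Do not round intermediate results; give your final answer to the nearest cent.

D_1 = 14222.80000
D_2 = 16313.55160
D_3 = 18711.64369
D_4 = 21462.25531
D_5 = 24617.20684
Terminal value at year 5: TV = D_5×(1+g_2)/(r−g_2) = 25429.57466/0.093 = 273436.28670
P_0 = D_1/(1+r)^1 + D_2/(1+r)^2 + D_3/(1+r)^3 + D_4/(1+r)^4 + D_5/(1+r)^5 + TV/(1+r)^5
    = 12631.26110 + 12866.83524 + 13106.80286 + 13351.24590 + 13600.24782 + 151065.11828 = 216621.51121

216621.51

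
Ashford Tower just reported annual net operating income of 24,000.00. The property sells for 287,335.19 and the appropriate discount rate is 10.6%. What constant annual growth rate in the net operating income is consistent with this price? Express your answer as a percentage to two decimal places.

P = D₀(1+g)/(r−g) ⇒ P(r−g) = D₀(1+g) ⇒ g(P+D₀) = P·r − D₀
g = (P·r − D₀)/(P + D₀) = (287,335.19×0.106 − 24,000.00) / (287,335.19 + 24,000.00) = 0.020741

2.07%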